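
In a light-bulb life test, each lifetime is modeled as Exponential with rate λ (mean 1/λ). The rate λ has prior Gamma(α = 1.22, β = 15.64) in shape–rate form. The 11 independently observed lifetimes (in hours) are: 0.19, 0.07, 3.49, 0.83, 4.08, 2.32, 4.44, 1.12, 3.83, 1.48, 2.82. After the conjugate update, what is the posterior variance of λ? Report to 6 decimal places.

0.007520

With a Gamma(shape α, rate β) prior on the exponential rate λ, the posterior after n observations with total T = Σxᵢ is Gamma(α+n, β+T).
Sum of observations T = 24.67 hours; n = 11.
Posterior: Gamma(1.22+11, 15.64+24.67) = Gamma(12.22, 40.31).
Var = α/β² = 0.007520.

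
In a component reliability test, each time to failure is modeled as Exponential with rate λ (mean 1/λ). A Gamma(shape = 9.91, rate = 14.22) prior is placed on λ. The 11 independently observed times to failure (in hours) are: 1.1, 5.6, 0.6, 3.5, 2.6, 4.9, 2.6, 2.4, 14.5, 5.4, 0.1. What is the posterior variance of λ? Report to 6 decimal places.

With a Gamma(shape α, rate β) prior on the exponential rate λ, the posterior after n observations with total T = Σxᵢ is Gamma(α+n, β+T).
Sum of observations T = 43.3 hours; n = 11.
Posterior: Gamma(9.91+11, 14.22+43.3) = Gamma(20.91, 57.52).
Var = α/β² = 0.006320.

0.006320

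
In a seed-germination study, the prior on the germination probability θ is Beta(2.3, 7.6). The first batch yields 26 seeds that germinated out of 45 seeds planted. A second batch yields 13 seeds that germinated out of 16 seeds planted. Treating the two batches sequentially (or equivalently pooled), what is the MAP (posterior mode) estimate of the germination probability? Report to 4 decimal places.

0.5849

The Beta prior is conjugate to a Binomial/Bernoulli likelihood; the update adds successes to α and failures to β.
After batch 1: Beta(2.3+26, 7.6+19) = Beta(28.3, 26.6).
After batch 2: Beta(28.3+13, 26.6+3) = Beta(41.3, 29.6).
Mode of Beta(a,b) for a,b>1 is (a−1)/(a+b−2) = 40.3/68.9 = 0.5849.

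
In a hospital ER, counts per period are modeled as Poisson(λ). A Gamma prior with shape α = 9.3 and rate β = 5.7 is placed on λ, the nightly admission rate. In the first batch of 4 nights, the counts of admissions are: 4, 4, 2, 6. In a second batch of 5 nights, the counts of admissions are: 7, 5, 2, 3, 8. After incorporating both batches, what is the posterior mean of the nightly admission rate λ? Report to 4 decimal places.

3.4218

With a Gamma(shape α, rate β) prior, the Poisson likelihood is conjugate: the posterior is Gamma(α + ΣXᵢ, β + n).
Batch 1: sum of counts S = 16 over n = 4 nights.
After batch 1: Gamma(α+S, β+n) = Gamma(9.3+16, 5.7+4) = Gamma(25.3, 9.7).
Batch 2: sum of counts S = 25 over n = 5 nights.
After batch 2: Gamma(α+S, β+n) = Gamma(25.3+25, 9.7+5) = Gamma(50.3, 14.7).
Posterior mean = α/β = 50.3/14.7 = 3.4218.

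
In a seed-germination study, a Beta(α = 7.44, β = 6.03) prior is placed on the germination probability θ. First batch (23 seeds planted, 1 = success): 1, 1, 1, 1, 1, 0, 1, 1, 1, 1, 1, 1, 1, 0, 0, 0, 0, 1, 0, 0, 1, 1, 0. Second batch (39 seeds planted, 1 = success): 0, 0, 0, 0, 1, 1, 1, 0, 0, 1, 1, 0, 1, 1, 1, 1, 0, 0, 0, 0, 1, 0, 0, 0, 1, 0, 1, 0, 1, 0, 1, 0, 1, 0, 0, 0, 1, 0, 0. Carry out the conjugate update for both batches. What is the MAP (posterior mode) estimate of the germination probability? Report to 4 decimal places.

0.5096

The Beta prior is conjugate to a Binomial/Bernoulli likelihood; the update adds successes to α and failures to β.
After batch 1: Beta(7.44+15, 6.03+8) = Beta(22.44, 14.03).
After batch 2: Beta(22.44+16, 14.03+23) = Beta(38.44, 37.03).
Mode of Beta(a,b) for a,b>1 is (a−1)/(a+b−2) = 37.44/73.47 = 0.5096.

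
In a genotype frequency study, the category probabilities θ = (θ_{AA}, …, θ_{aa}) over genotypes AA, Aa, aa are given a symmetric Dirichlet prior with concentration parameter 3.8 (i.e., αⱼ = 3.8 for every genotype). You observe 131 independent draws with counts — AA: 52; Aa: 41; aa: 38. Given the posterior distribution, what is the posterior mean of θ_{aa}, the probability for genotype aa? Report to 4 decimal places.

0.2935

The Dirichlet prior is conjugate to the Multinomial likelihood: each posterior αⱼ = prior αⱼ + observed count nⱼ.
Posterior concentration: (55.8, 44.8, 41.8), total = 142.4.
E[θ_{aa}|data] = α_{aa}/Σα = 41.8/142.4 = 0.2935.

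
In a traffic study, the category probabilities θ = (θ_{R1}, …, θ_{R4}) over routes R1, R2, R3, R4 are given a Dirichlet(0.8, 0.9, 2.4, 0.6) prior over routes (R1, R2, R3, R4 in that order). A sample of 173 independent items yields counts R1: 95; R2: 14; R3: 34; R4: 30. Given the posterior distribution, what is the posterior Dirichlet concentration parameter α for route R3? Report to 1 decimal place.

The Dirichlet prior is conjugate to the Multinomial likelihood: each posterior αⱼ = prior αⱼ + observed count nⱼ.
Posterior concentration: (95.8, 14.9, 36.4, 30.6), total = 177.7.
α_{R3} = 2.4 + 34 = 36.4.

36.4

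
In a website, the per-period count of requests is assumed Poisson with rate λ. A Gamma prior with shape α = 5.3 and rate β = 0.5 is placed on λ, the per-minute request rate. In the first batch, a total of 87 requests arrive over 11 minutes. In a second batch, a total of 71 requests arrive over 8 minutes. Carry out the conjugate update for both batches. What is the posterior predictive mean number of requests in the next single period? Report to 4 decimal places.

With a Gamma(shape α, rate β) prior, the Poisson likelihood is conjugate: the posterior is Gamma(α + ΣXᵢ, β + n).
After batch 1: Gamma(α+S, β+n) = Gamma(5.3+87, 0.5+11) = Gamma(92.3, 11.5).
After batch 2: Gamma(α+S, β+n) = Gamma(92.3+71, 11.5+8) = Gamma(163.3, 19.5).
The predictive distribution for one future period is NegBinom with mean α/β = 8.3744.

8.3744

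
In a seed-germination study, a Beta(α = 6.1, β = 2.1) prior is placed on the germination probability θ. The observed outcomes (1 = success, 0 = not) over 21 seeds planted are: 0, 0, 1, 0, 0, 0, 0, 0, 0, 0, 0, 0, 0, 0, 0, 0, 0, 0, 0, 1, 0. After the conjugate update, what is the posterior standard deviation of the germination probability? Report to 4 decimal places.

The Beta prior is conjugate to a Binomial/Bernoulli likelihood; the update adds successes to α and failures to β.
Posterior: Beta(α+k, β+n−k) = Beta(6.1+2, 2.1+19) = Beta(8.1, 21.1).
Var = αβ/((α+β)²(α+β+1)) = 8.1·21.1/(29.2²·30.2) = 0.00663735; SD = √0.00663735 = 0.0815.

0.0815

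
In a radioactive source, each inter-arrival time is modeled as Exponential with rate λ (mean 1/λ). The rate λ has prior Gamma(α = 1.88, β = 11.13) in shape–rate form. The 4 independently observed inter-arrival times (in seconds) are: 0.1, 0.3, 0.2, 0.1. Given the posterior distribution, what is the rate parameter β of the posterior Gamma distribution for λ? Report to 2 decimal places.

With a Gamma(shape α, rate β) prior on the exponential rate λ, the posterior after n observations with total T = Σxᵢ is Gamma(α+n, β+T).
Sum of observations T = 0.7 seconds; n = 4.
Posterior: Gamma(1.88+4, 11.13+0.7) = Gamma(5.88, 11.83).
Posterior β = 11.83.

11.83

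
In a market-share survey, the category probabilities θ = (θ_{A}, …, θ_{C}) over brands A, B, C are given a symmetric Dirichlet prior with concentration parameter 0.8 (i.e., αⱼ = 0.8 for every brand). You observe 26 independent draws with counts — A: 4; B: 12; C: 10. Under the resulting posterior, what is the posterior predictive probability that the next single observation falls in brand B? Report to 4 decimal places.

The Dirichlet prior is conjugate to the Multinomial likelihood: each posterior αⱼ = prior αⱼ + observed count nⱼ.
Posterior concentration: (4.8, 12.8, 10.8), total = 28.4.
P(next = B | data) = α_{B}/Σα = 0.4507.

0.4507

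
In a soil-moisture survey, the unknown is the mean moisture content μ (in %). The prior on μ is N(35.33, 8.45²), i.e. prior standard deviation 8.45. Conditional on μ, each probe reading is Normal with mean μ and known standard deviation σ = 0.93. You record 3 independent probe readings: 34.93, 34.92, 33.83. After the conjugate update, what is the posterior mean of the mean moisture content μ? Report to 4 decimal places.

For Normal data with known variance σ², a Normal(μ₀, σ₀²) prior on μ is conjugate. Posterior precision = 1/σ₀² + n/σ²; posterior mean is the precision-weighted average of μ₀ and x̄.
Σxᵢ = 34.93 + 34.92 + 33.83 = 103.68, so n·x̄ = 103.68.
σ₀² = 8.45² = 71.4025, σ² = 0.93² = 0.8649; σ² + n·σ₀² = 0.8649 + 3·71.4025 = 215.0724.
Posterior mean = (μ₀/σ₀² + n·x̄/σ²)/(1/σ₀² + n/σ²) = (σ²·μ₀ + σ₀²·n·x̄)/(σ² + n·σ₀²) = (0.8649·35.33 + 71.4025·103.68)/215.0724 = 7433.568117/215.0724 = 34.5631.

34.5631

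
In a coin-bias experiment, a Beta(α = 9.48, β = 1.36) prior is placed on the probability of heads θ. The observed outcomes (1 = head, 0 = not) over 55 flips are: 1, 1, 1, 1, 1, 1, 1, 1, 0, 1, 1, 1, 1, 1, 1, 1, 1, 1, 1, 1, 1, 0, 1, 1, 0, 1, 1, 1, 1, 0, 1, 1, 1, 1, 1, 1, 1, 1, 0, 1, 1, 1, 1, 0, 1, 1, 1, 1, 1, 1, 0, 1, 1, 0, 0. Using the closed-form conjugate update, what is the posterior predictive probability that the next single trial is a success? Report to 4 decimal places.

The Beta prior is conjugate to a Binomial/Bernoulli likelihood; the update adds successes to α and failures to β.
Posterior: Beta(α+k, β+n−k) = Beta(9.48+46, 1.36+9) = Beta(55.48, 10.36).
For a single future Bernoulli trial, P(success | data) = α/(α+β) = 0.8426.

0.8426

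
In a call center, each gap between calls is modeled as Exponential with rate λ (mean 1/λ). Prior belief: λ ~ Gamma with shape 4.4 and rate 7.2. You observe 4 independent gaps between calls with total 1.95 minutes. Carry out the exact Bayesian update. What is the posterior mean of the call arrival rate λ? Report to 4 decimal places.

0.9180

With a Gamma(shape α, rate β) prior on the exponential rate λ, the posterior after n observations with total T = Σxᵢ is Gamma(α+n, β+T).
Posterior: Gamma(4.4+4, 7.2+1.95) = Gamma(8.4, 9.15).
Posterior mean of λ = α/β = 8.4/9.15 = 0.9180.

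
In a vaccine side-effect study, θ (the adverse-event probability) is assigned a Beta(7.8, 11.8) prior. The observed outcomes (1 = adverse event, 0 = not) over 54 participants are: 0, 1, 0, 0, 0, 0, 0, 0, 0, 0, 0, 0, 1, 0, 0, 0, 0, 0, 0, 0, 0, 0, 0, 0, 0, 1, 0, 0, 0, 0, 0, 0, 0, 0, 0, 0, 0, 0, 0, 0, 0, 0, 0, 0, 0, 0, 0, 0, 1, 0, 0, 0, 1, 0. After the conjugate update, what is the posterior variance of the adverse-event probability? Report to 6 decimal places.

0.001926

The Beta prior is conjugate to a Binomial/Bernoulli likelihood; the update adds successes to α and failures to β.
Posterior: Beta(α+k, β+n−k) = Beta(7.8+5, 11.8+49) = Beta(12.8, 60.8).
Var = αβ/((α+β)²(α+β+1)) = 12.8·60.8/(73.6²·74.6) = 0.001926.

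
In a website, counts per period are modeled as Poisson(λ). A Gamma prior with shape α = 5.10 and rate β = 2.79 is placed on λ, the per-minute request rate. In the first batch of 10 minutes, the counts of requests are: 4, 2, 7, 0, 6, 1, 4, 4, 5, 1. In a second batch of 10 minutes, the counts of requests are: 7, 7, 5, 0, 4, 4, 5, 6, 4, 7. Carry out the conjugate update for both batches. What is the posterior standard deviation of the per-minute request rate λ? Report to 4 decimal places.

With a Gamma(shape α, rate β) prior, the Poisson likelihood is conjugate: the posterior is Gamma(α + ΣXᵢ, β + n).
Batch 1: sum of counts S = 34 over n = 10 minutes.
After batch 1: Gamma(α+S, β+n) = Gamma(5.10+34, 2.79+10) = Gamma(39.10, 12.79).
Batch 2: sum of counts S = 49 over n = 10 minutes.
After batch 2: Gamma(α+S, β+n) = Gamma(39.10+49, 12.79+10) = Gamma(88.10, 22.79).
SD = √α/β = √88.10/22.79 = 0.4119.

0.4119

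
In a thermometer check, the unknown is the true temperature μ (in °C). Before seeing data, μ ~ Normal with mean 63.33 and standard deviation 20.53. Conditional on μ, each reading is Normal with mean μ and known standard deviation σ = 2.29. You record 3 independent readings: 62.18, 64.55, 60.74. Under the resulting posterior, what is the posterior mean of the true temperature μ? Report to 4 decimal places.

62.4935

For Normal data with known variance σ², a Normal(μ₀, σ₀²) prior on μ is conjugate. Posterior precision = 1/σ₀² + n/σ²; posterior mean is the precision-weighted average of μ₀ and x̄.
Σxᵢ = 62.18 + 64.55 + 60.74 = 187.47, so n·x̄ = 187.47.
σ₀² = 20.53² = 421.4809, σ² = 2.29² = 5.2441; σ² + n·σ₀² = 5.2441 + 3·421.4809 = 1269.6868.
Posterior mean = (μ₀/σ₀² + n·x̄/σ²)/(1/σ₀² + n/σ²) = (σ²·μ₀ + σ₀²·n·x̄)/(σ² + n·σ₀²) = (5.2441·63.33 + 421.4809·187.47)/1269.6868 = 79347.133176/1269.6868 = 62.4935.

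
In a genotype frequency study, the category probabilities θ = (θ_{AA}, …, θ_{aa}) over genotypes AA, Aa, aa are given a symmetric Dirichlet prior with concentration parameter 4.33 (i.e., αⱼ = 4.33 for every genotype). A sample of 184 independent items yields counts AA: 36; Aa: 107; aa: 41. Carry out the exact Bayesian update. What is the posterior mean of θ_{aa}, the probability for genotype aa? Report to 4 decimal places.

The Dirichlet prior is conjugate to the Multinomial likelihood: each posterior αⱼ = prior αⱼ + observed count nⱼ.
Posterior concentration: (40.33, 111.33, 45.33), total = 196.99.
E[θ_{aa}|data] = α_{aa}/Σα = 45.33/196.99 = 0.2301.

0.2301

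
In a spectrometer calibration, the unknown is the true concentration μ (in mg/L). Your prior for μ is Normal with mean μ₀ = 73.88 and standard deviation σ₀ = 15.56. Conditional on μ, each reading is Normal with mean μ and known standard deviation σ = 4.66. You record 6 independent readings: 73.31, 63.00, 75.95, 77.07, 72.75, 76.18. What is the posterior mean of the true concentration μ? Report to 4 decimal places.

73.0557

For Normal data with known variance σ², a Normal(μ₀, σ₀²) prior on μ is conjugate. Posterior precision = 1/σ₀² + n/σ²; posterior mean is the precision-weighted average of μ₀ and x̄.
Σxᵢ = 73.31 + 63.00 + 75.95 + 77.07 + 72.75 + 76.18 = 438.26, so n·x̄ = 438.26.
σ₀² = 15.56² = 242.1136, σ² = 4.66² = 21.7156; σ² + n·σ₀² = 21.7156 + 6·242.1136 = 1474.3972.
Posterior mean = (μ₀/σ₀² + n·x̄/σ²)/(1/σ₀² + n/σ²) = (σ²·μ₀ + σ₀²·n·x̄)/(σ² + n·σ₀²) = (21.7156·73.88 + 242.1136·438.26)/1474.3972 = 107713.054864/1474.3972 = 73.0557.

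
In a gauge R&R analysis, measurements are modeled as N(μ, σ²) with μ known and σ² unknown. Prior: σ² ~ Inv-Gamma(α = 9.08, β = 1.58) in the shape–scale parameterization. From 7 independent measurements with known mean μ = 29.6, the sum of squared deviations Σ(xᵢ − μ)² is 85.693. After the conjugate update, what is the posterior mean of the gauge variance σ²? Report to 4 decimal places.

With known mean μ and an Inverse-Gamma(α, β) prior on σ², the Normal likelihood is conjugate: posterior is Inv-Gamma(α + n/2, β + Σ(xᵢ−μ)²/2).
Posterior: Inv-Gamma(9.08 + 7/2, 1.58 + 85.693/2) = Inv-Gamma(12.58, 44.4265).
E[σ²|data] = β/(α−1) = 44.4265/11.58 = 3.8365.

3.8365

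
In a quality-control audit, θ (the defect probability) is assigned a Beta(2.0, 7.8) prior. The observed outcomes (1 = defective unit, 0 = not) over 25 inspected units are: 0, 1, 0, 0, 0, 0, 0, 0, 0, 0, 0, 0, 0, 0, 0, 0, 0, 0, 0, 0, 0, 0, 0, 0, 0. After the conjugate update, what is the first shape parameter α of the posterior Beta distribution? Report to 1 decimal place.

3.0

The Beta prior is conjugate to a Binomial/Bernoulli likelihood; the update adds successes to α and failures to β.
Posterior: Beta(α+k, β+n−k) = Beta(2.0+1, 7.8+24) = Beta(3.0, 31.8).
Posterior α = 3.0.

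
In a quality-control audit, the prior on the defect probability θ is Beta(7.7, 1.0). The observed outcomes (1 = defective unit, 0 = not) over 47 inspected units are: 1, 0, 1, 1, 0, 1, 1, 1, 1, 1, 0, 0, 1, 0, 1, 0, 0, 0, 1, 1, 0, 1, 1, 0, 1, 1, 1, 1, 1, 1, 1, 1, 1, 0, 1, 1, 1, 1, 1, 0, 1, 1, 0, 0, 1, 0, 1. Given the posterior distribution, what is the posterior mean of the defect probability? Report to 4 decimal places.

The Beta prior is conjugate to a Binomial/Bernoulli likelihood; the update adds successes to α and failures to β.
Posterior: Beta(α+k, β+n−k) = Beta(7.7+32, 1.0+15) = Beta(39.7, 16.0).
Posterior mean = α/(α+β) = 39.7/55.7 = 0.7127.

0.7127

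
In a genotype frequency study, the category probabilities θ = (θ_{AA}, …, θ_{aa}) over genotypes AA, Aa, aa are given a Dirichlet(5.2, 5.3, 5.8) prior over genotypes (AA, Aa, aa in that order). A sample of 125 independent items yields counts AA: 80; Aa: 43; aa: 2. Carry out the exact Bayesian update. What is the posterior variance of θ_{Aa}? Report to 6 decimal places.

The Dirichlet prior is conjugate to the Multinomial likelihood: each posterior αⱼ = prior αⱼ + observed count nⱼ.
Posterior concentration: (85.2, 48.3, 7.8), total = 141.3.
Var[θ_j] = α_j(Σα−α_j)/((Σα)²(Σα+1)) = 48.3·93.0/(141.3²·142.3) = 0.001581.

0.001581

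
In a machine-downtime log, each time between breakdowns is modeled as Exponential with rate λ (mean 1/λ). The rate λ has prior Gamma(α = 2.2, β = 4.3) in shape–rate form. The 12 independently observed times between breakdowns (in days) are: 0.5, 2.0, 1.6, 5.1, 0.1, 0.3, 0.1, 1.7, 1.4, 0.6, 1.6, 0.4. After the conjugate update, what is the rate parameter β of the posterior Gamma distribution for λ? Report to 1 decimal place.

19.7

With a Gamma(shape α, rate β) prior on the exponential rate λ, the posterior after n observations with total T = Σxᵢ is Gamma(α+n, β+T).
Sum of observations T = 15.4 days; n = 12.
Posterior: Gamma(2.2+12, 4.3+15.4) = Gamma(14.2, 19.7).
Posterior β = 19.7.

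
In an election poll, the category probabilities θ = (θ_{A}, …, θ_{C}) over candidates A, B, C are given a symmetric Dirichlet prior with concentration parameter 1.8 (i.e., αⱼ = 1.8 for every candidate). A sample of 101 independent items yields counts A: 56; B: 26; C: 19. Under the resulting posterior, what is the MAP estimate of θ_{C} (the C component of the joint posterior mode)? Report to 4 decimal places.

0.1915

The Dirichlet prior is conjugate to the Multinomial likelihood: each posterior αⱼ = prior αⱼ + observed count nⱼ.
Posterior concentration: (57.8, 27.8, 20.8), total = 106.4.
Joint mode component: (α_{C}−1)/(Σα−K) = 19.8/103.4 = 0.1915.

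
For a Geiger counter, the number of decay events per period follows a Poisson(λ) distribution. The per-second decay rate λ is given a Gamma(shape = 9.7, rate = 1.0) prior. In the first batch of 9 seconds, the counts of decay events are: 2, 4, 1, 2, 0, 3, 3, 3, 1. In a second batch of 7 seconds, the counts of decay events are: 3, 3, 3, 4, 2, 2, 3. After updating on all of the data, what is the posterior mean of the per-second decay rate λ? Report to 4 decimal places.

With a Gamma(shape α, rate β) prior, the Poisson likelihood is conjugate: the posterior is Gamma(α + ΣXᵢ, β + n).
Batch 1: sum of counts S = 19 over n = 9 seconds.
After batch 1: Gamma(α+S, β+n) = Gamma(9.7+19, 1.0+9) = Gamma(28.7, 10.0).
Batch 2: sum of counts S = 20 over n = 7 seconds.
After batch 2: Gamma(α+S, β+n) = Gamma(28.7+20, 10.0+7) = Gamma(48.7, 17.0).
Posterior mean = α/β = 48.7/17.0 = 2.8647.

2.8647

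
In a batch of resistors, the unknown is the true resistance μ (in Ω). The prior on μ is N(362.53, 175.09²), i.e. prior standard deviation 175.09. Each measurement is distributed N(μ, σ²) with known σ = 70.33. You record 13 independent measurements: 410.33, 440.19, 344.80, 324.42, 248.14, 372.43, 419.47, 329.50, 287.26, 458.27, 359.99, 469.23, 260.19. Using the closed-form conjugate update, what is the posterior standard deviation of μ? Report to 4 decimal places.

19.3861

For Normal data with known variance σ², a Normal(μ₀, σ₀²) prior on μ is conjugate. Posterior precision = 1/σ₀² + n/σ²; posterior mean is the precision-weighted average of μ₀ and x̄.
σ₀² = 175.09² = 30656.5081, σ² = 70.33² = 4946.3089; σ² + n·σ₀² = 4946.3089 + 13·30656.5081 = 403480.9142.
Posterior precision = 1/σ₀² + n/σ² = 1/30656.5081 + 13/4946.3089 = (σ² + n·σ₀²)/(σ₀²σ²) = 403480.9142/(30656.5081·4946.3089); posterior variance σₙ² = σ₀²σ²/(σ² + n·σ₀²) = 30656.5081·4946.3089/403480.9142 = 375.820896.
Posterior SD = √σₙ² = √(30656.5081·4946.3089/403480.9142) = 19.3861.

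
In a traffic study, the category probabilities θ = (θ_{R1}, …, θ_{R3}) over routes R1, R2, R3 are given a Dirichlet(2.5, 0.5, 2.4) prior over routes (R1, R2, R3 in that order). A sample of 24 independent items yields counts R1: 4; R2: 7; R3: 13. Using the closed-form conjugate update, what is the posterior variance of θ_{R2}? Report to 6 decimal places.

0.006251

The Dirichlet prior is conjugate to the Multinomial likelihood: each posterior αⱼ = prior αⱼ + observed count nⱼ.
Posterior concentration: (6.5, 7.5, 15.4), total = 29.4.
Var[θ_j] = α_j(Σα−α_j)/((Σα)²(Σα+1)) = 7.5·21.9/(29.4²·30.4) = 0.006251.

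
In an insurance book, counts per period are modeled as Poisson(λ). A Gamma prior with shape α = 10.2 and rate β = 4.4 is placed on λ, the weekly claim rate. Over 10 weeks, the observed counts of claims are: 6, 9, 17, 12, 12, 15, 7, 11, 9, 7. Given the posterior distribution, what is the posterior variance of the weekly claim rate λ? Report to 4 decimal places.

0.5556

With a Gamma(shape α, rate β) prior, the Poisson likelihood is conjugate: the posterior is Gamma(α + ΣXᵢ, β + n).
Sum of counts S = 105 over n = 10 weeks.
Posterior: Gamma(α+S, β+n) = Gamma(10.2+105, 4.4+10) = Gamma(115.2, 14.4).
Var = α/β² = 115.2/14.4² = 0.5556.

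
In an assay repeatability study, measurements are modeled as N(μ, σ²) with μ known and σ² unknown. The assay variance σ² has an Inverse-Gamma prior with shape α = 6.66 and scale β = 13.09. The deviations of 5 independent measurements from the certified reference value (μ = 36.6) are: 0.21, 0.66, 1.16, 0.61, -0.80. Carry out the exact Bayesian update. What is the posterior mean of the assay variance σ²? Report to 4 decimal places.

1.7780

With known mean μ and an Inverse-Gamma(α, β) prior on σ², the Normal likelihood is conjugate: posterior is Inv-Gamma(α + n/2, β + Σ(xᵢ−μ)²/2).
Σ(xᵢ−μ)² = (0.21)² + (0.66)² + (1.16)² + (0.61)² + (-0.80)² = 2.8374.
Posterior: Inv-Gamma(6.66 + 5/2, 13.09 + 2.8374/2) = Inv-Gamma(9.16, 14.50870).
E[σ²|data] = β/(α−1) = 14.50870/8.16 = 1.7780.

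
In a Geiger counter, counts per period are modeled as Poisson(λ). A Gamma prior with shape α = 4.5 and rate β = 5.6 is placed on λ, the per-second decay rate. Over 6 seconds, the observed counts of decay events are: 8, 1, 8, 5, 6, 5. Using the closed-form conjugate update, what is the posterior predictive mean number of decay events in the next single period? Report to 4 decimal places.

With a Gamma(shape α, rate β) prior, the Poisson likelihood is conjugate: the posterior is Gamma(α + ΣXᵢ, β + n).
Sum of counts S = 33 over n = 6 seconds.
Posterior: Gamma(α+S, β+n) = Gamma(4.5+33, 5.6+6) = Gamma(37.5, 11.6).
The predictive distribution for one future period is NegBinom with mean α/β = 3.2328.

3.2328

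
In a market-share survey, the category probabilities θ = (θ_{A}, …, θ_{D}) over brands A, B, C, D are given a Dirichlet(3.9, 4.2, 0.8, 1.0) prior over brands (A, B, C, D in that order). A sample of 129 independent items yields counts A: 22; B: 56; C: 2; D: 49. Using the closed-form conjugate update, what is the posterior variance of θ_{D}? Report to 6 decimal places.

0.001647

The Dirichlet prior is conjugate to the Multinomial likelihood: each posterior αⱼ = prior αⱼ + observed count nⱼ.
Posterior concentration: (25.9, 60.2, 2.8, 50.0), total = 138.9.
Var[θ_j] = α_j(Σα−α_j)/((Σα)²(Σα+1)) = 50.0·88.9/(138.9²·139.9) = 0.001647.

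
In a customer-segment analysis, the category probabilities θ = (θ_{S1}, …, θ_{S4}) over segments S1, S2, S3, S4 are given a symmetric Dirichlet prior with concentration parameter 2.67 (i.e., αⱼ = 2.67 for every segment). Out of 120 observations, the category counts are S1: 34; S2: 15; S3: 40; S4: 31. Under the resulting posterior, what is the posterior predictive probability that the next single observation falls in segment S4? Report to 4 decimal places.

0.2577

The Dirichlet prior is conjugate to the Multinomial likelihood: each posterior αⱼ = prior αⱼ + observed count nⱼ.
Posterior concentration: (36.67, 17.67, 42.67, 33.67), total = 130.68.
P(next = S4 | data) = α_{S4}/Σα = 0.2577.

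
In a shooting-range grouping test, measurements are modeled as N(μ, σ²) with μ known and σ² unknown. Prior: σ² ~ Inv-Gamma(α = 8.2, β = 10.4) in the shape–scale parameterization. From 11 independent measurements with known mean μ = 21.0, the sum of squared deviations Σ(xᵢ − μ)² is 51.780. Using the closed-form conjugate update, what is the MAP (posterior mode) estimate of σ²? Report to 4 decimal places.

With known mean μ and an Inverse-Gamma(α, β) prior on σ², the Normal likelihood is conjugate: posterior is Inv-Gamma(α + n/2, β + Σ(xᵢ−μ)²/2).
Posterior: Inv-Gamma(8.2 + 11/2, 10.4 + 51.780/2) = Inv-Gamma(13.70, 36.2900).
Mode = β/(α+1) = 36.2900/14.70 = 2.4687.

2.4687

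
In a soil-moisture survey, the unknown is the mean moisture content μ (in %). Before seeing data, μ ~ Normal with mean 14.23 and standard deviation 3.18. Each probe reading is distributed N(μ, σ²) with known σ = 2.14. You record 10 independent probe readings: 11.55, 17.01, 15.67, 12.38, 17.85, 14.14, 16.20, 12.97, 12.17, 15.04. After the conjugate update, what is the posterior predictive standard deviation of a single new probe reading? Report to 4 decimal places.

2.2400

For Normal data with known variance σ², a Normal(μ₀, σ₀²) prior on μ is conjugate. Posterior precision = 1/σ₀² + n/σ²; posterior mean is the precision-weighted average of μ₀ and x̄.
σ₀² = 3.18² = 10.1124, σ² = 2.14² = 4.5796; σ² + n·σ₀² = 4.5796 + 10·10.1124 = 105.7036.
Posterior precision = 1/σ₀² + n/σ² = 1/10.1124 + 10/4.5796 = (σ² + n·σ₀²)/(σ₀²σ²) = 105.7036/(10.1124·4.5796); posterior variance σₙ² = σ₀²σ²/(σ² + n·σ₀²) = 10.1124·4.5796/105.7036 = 0.438119.
Predictive variance for one new observation = σₙ² + σ² = 10.1124·4.5796/105.7036 + 4.5796 = σ²·(σ₀² + 105.7036)/105.7036 = 4.5796·115.816/105.7036 = 5.017719; SD = √(4.5796·115.816/105.7036) = 2.2400.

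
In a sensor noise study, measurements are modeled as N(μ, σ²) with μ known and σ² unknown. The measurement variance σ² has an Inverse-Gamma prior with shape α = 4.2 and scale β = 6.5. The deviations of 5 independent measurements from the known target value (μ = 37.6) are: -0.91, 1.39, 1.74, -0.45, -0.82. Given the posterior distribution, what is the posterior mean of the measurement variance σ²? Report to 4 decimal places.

With known mean μ and an Inverse-Gamma(α, β) prior on σ², the Normal likelihood is conjugate: posterior is Inv-Gamma(α + n/2, β + Σ(xᵢ−μ)²/2).
Σ(xᵢ−μ)² = (-0.91)² + (1.39)² + (1.74)² + (-0.45)² + (-0.82)² = 6.6627.
Posterior: Inv-Gamma(4.2 + 5/2, 6.5 + 6.6627/2) = Inv-Gamma(6.70, 9.83135).
E[σ²|data] = β/(α−1) = 9.83135/5.70 = 1.7248.

1.7248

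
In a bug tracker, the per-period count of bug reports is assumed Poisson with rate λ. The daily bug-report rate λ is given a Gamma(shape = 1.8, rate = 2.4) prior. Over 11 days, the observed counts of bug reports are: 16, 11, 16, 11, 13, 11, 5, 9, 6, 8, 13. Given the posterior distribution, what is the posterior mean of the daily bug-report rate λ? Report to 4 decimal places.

With a Gamma(shape α, rate β) prior, the Poisson likelihood is conjugate: the posterior is Gamma(α + ΣXᵢ, β + n).
Sum of counts S = 119 over n = 11 days.
Posterior: Gamma(α+S, β+n) = Gamma(1.8+119, 2.4+11) = Gamma(120.8, 13.4).
Posterior mean = α/β = 120.8/13.4 = 9.0149.

9.0149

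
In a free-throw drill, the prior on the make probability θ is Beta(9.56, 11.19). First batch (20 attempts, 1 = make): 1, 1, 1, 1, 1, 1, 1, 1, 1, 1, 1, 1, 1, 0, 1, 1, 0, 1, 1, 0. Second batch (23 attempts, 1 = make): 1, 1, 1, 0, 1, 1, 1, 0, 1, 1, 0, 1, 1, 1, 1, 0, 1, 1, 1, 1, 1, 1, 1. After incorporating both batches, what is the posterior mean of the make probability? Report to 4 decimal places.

0.7147

The Beta prior is conjugate to a Binomial/Bernoulli likelihood; the update adds successes to α and failures to β.
After batch 1: Beta(9.56+17, 11.19+3) = Beta(26.56, 14.19).
After batch 2: Beta(26.56+19, 14.19+4) = Beta(45.56, 18.19).
Posterior mean = α/(α+β) = 45.56/63.75 = 0.7147.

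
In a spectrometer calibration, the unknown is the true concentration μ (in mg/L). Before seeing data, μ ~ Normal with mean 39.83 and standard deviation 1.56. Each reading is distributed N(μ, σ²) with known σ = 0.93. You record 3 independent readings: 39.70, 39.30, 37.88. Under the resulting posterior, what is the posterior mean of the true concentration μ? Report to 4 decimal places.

For Normal data with known variance σ², a Normal(μ₀, σ₀²) prior on μ is conjugate. Posterior precision = 1/σ₀² + n/σ²; posterior mean is the precision-weighted average of μ₀ and x̄.
Σxᵢ = 39.70 + 39.30 + 37.88 = 116.88, so n·x̄ = 116.88.
σ₀² = 1.56² = 2.4336, σ² = 0.93² = 0.8649; σ² + n·σ₀² = 0.8649 + 3·2.4336 = 8.1657.
Posterior mean = (μ₀/σ₀² + n·x̄/σ²)/(1/σ₀² + n/σ²) = (σ²·μ₀ + σ₀²·n·x̄)/(σ² + n·σ₀²) = (0.8649·39.83 + 2.4336·116.88)/8.1657 = 318.888135/8.1657 = 39.0521.

39.0521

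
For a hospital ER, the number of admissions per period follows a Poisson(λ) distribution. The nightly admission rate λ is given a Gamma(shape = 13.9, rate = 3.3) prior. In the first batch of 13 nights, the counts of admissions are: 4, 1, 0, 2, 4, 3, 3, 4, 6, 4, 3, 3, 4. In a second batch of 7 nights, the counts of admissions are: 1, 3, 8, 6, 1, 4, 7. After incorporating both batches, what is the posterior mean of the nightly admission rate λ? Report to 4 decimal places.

3.6438

With a Gamma(shape α, rate β) prior, the Poisson likelihood is conjugate: the posterior is Gamma(α + ΣXᵢ, β + n).
Batch 1: sum of counts S = 41 over n = 13 nights.
After batch 1: Gamma(α+S, β+n) = Gamma(13.9+41, 3.3+13) = Gamma(54.9, 16.3).
Batch 2: sum of counts S = 30 over n = 7 nights.
After batch 2: Gamma(α+S, β+n) = Gamma(54.9+30, 16.3+7) = Gamma(84.9, 23.3).
Posterior mean = α/β = 84.9/23.3 = 3.6438.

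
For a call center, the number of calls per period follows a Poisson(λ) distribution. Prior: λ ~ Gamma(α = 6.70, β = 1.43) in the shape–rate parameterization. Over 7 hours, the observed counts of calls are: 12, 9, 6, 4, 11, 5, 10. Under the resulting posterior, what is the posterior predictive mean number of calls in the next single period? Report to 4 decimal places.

With a Gamma(shape α, rate β) prior, the Poisson likelihood is conjugate: the posterior is Gamma(α + ΣXᵢ, β + n).
Sum of counts S = 57 over n = 7 hours.
Posterior: Gamma(α+S, β+n) = Gamma(6.70+57, 1.43+7) = Gamma(63.70, 8.43).
The predictive distribution for one future period is NegBinom with mean α/β = 7.5563.

7.5563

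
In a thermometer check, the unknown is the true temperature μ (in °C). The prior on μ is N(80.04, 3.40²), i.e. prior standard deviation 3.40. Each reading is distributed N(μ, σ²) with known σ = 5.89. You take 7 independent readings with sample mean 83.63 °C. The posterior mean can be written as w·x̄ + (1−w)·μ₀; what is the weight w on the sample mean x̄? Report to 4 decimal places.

For Normal data with known variance σ², a Normal(μ₀, σ₀²) prior on μ is conjugate. Posterior precision = 1/σ₀² + n/σ²; posterior mean is the precision-weighted average of μ₀ and x̄.
σ₀² = 3.40² = 11.56, σ² = 5.89² = 34.6921. Prior precision 1/σ₀² = 1/11.56; data precision n/σ² = 7/34.6921.
w = (n/σ²)/(1/σ₀² + n/σ²) = n·σ₀²/(σ² + n·σ₀²) = 7·11.56/(34.6921 + 7·11.56) = 80.92/115.6121 = 0.6999.

0.6999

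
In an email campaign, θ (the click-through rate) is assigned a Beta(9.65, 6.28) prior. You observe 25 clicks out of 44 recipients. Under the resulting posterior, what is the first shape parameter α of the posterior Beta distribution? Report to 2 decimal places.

34.65

The Beta prior is conjugate to a Binomial/Bernoulli likelihood; the update adds successes to α and failures to β.
Posterior: Beta(α+k, β+n−k) = Beta(9.65+25, 6.28+19) = Beta(34.65, 25.28).
Posterior α = 34.65.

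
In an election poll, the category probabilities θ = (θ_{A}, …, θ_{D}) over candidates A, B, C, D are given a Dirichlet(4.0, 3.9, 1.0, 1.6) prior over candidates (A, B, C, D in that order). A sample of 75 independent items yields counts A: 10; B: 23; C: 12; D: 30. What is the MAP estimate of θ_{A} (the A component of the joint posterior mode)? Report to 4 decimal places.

The Dirichlet prior is conjugate to the Multinomial likelihood: each posterior αⱼ = prior αⱼ + observed count nⱼ.
Posterior concentration: (14.0, 26.9, 13.0, 31.6), total = 85.5.
Joint mode component: (α_{A}−1)/(Σα−K) = 13.0/81.5 = 0.1595.

0.1595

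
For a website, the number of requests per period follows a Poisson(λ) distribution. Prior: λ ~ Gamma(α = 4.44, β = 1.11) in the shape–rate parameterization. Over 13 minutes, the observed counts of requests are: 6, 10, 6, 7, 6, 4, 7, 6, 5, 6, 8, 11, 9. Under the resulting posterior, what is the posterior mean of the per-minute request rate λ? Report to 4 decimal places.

With a Gamma(shape α, rate β) prior, the Poisson likelihood is conjugate: the posterior is Gamma(α + ΣXᵢ, β + n).
Sum of counts S = 91 over n = 13 minutes.
Posterior: Gamma(α+S, β+n) = Gamma(4.44+91, 1.11+13) = Gamma(95.44, 14.11).
Posterior mean = α/β = 95.44/14.11 = 6.7640.

6.7640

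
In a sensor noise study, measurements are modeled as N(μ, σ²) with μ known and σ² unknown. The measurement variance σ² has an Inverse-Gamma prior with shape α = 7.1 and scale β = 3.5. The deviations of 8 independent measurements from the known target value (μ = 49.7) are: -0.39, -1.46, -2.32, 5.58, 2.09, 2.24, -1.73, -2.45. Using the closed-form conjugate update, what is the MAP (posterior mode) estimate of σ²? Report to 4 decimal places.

With known mean μ and an Inverse-Gamma(α, β) prior on σ², the Normal likelihood is conjugate: posterior is Inv-Gamma(α + n/2, β + Σ(xᵢ−μ)²/2).
Σ(xᵢ−μ)² = (-0.39)² + (-1.46)² + (-2.32)² + (5.58)² + (2.09)² + (2.24)² + (-1.73)² + (-2.45)² = 57.1836.
Posterior: Inv-Gamma(7.1 + 8/2, 3.5 + 57.1836/2) = Inv-Gamma(11.10, 32.09180).
Mode = β/(α+1) = 32.09180/12.10 = 2.6522.

2.6522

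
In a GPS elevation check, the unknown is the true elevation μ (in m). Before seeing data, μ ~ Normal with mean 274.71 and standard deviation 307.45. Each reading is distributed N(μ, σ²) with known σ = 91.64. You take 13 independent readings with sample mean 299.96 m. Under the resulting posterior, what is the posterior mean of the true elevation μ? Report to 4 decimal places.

For Normal data with known variance σ², a Normal(μ₀, σ₀²) prior on μ is conjugate. Posterior precision = 1/σ₀² + n/σ²; posterior mean is the precision-weighted average of μ₀ and x̄.
n·x̄ = 13·299.96 = 3899.48.
σ₀² = 307.45² = 94525.5025, σ² = 91.64² = 8397.8896; σ² + n·σ₀² = 8397.8896 + 13·94525.5025 = 1237229.4221.
Posterior mean = (μ₀/σ₀² + n·x̄/σ²)/(1/σ₀² + n/σ²) = (σ²·μ₀ + σ₀²·n·x̄)/(σ² + n·σ₀²) = (8397.8896·274.71 + 94525.5025·3899.48)/1237229.4221 = 370907290.740716/1237229.4221 = 299.7886.

299.7886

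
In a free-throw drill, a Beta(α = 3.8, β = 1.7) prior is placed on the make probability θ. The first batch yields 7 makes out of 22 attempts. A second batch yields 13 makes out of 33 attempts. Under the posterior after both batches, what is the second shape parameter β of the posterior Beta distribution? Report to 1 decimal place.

36.7

The Beta prior is conjugate to a Binomial/Bernoulli likelihood; the update adds successes to α and failures to β.
After batch 1: Beta(3.8+7, 1.7+15) = Beta(10.8, 16.7).
After batch 2: Beta(10.8+13, 16.7+20) = Beta(23.8, 36.7).
Posterior β = 36.7.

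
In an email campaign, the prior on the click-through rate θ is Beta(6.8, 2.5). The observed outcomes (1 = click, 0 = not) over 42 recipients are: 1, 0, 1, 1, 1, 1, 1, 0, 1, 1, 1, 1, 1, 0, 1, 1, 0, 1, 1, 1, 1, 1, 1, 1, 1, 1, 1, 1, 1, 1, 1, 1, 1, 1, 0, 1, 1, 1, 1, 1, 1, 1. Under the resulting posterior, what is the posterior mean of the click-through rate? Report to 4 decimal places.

The Beta prior is conjugate to a Binomial/Bernoulli likelihood; the update adds successes to α and failures to β.
Posterior: Beta(α+k, β+n−k) = Beta(6.8+37, 2.5+5) = Beta(43.8, 7.5).
Posterior mean = α/(α+β) = 43.8/51.3 = 0.8538.

0.8538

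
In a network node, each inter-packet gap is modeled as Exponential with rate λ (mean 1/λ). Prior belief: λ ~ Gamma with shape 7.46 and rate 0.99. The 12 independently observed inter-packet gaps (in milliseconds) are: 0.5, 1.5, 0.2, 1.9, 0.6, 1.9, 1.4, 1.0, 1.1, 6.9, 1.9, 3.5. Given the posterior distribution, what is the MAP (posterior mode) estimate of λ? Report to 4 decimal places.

With a Gamma(shape α, rate β) prior on the exponential rate λ, the posterior after n observations with total T = Σxᵢ is Gamma(α+n, β+T).
Sum of observations T = 22.4 milliseconds; n = 12.
Posterior: Gamma(7.46+12, 0.99+22.4) = Gamma(19.46, 23.39).
Mode = (α−1)/β = 0.7892.

0.7892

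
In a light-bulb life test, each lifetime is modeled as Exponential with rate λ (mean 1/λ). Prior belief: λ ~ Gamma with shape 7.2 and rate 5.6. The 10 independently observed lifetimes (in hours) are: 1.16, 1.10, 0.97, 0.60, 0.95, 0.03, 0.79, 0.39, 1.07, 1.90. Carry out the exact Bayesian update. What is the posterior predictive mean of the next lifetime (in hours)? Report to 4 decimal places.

With a Gamma(shape α, rate β) prior on the exponential rate λ, the posterior after n observations with total T = Σxᵢ is Gamma(α+n, β+T).
Sum of observations T = 8.96 hours; n = 10.
Posterior: Gamma(7.2+10, 5.6+8.96) = Gamma(17.2, 14.56).
The predictive distribution for the next observation is Lomax; its mean is β/(α−1) = 14.56/16.2 = 0.8988.

0.8988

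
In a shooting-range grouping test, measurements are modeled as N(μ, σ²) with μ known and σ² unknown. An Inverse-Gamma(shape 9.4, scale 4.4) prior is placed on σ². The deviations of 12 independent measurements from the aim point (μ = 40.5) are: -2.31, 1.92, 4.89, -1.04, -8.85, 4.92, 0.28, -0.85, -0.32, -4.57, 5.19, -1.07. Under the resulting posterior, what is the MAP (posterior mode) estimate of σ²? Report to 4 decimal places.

5.9517

With known mean μ and an Inverse-Gamma(α, β) prior on σ², the Normal likelihood is conjugate: posterior is Inv-Gamma(α + n/2, β + Σ(xᵢ−μ)²/2).
Σ(xᵢ−μ)² = (-2.31)² + (1.92)² + (4.89)² + (-1.04)² + (-8.85)² + (4.92)² + (0.28)² + (-0.85)² + (-0.32)² + (-4.57)² + (5.19)² + (-1.07)² = 186.4143.
Posterior: Inv-Gamma(9.4 + 12/2, 4.4 + 186.4143/2) = Inv-Gamma(15.40, 97.60715).
Mode = β/(α+1) = 97.60715/16.40 = 5.9517.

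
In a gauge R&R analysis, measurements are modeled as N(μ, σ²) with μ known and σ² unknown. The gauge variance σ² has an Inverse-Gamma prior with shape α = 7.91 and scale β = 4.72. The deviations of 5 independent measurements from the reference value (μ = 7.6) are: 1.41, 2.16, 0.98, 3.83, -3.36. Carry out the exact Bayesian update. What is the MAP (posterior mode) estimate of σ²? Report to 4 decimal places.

1.8849

With known mean μ and an Inverse-Gamma(α, β) prior on σ², the Normal likelihood is conjugate: posterior is Inv-Gamma(α + n/2, β + Σ(xᵢ−μ)²/2).
Σ(xᵢ−μ)² = (1.41)² + (2.16)² + (0.98)² + (3.83)² + (-3.36)² = 33.5726.
Posterior: Inv-Gamma(7.91 + 5/2, 4.72 + 33.5726/2) = Inv-Gamma(10.41, 21.50630).
Mode = β/(α+1) = 21.50630/11.41 = 1.8849.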